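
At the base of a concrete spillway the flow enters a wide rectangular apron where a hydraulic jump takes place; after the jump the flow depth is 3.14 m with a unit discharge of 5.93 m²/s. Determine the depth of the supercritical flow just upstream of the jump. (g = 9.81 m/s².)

V₂ = q/y₂ = 5.93/3.14 = 1.89 m/s; Fr₂ = V₂/√(g·y₂) = 0.340.
From the momentum equation (using Fr₂), y₁/y₂ = ½[√(1 + 8Fr₂²) − 1] = ½[√1.926 − 1] = 0.194.
y₁ = 0.194 × 3.14 = 0.609 m.

y₁ = 0.609 m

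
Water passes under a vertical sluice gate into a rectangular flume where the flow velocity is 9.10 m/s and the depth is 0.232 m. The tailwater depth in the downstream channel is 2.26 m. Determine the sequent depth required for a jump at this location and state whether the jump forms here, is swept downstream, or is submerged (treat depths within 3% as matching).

Fr₁ = V₁/√(g·y₁) = 9.10/√(9.81×0.232) = 6.03.
Bélanger equation: y₂/y₁ = ½[√(1 + 8Fr₁²) − 1] = ½[√292.1 − 1] = 8.05.
y₂ = 8.05 × 0.232 = 1.87 m.
Tailwater y_tw = 2.26 m: y_tw > y₂, so the jump is submerged.

y₂ = 1.87 m; the jump is submerged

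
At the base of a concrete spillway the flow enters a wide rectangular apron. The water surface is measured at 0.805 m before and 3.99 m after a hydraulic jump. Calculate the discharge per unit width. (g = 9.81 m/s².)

For a rectangular channel the momentum equation gives q² = ½·g·y₁·y₂·(y₁ + y₂) = ½×9.81×0.805×3.99×4.79 = 75.5.
q = √75.5 = 8.69 m²/s.

q = 8.69 m²/s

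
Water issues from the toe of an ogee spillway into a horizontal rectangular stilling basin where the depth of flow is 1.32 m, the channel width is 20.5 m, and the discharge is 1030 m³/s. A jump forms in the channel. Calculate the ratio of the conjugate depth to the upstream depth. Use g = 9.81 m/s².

y₂/y₁ = 14.5

q = Q/b = 1030/20.5 = 50.2 m²/s; V₁ = q/y₁ = 38.1 m/s. Fr₁ = V₁/√(g·y₁) = 10.6.
Bélanger equation: y₂/y₁ = ½[√(1 + 8Fr₁²) − 1] = ½[√896.1 − 1] = 14.5.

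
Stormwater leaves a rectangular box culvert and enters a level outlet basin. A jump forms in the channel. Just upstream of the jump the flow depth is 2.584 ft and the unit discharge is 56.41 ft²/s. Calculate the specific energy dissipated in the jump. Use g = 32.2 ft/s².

ΔE = 1.568 ft

V₁ = q/y₁ = 56.41/2.584 = 21.83 ft/s. Fr₁ = V₁/√(g·y₁) = 21.83/√(32.2×2.584) = 2.393.
Bélanger equation: y₂/y₁ = ½[√(1 + 8Fr₁²) − 1] = ½[√46.821 − 1] = 2.921.
y₂ = 2.921 × 2.584 = 7.549 ft.
V₂ = q/y₂ = 56.41/7.549 = 7.473 ft/s. E₁ = y₁ + V₁²/2g = 9.984 ft; E₂ = y₂ + V₂²/2g = 8.416 ft. ΔE = E₁ − E₂ = 1.568 ft.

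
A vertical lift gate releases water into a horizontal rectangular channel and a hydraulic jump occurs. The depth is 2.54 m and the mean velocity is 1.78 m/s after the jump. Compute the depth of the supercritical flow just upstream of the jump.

Fr₂ = V₂/√(g·y₂) = 1.78/√(9.81×2.54) = 0.357.
Applying the sequent-depth relation in reverse, y₁/y₂ = ½[√(1 + 8Fr₂²) − 1] = ½[√2.017 − 1] = 0.210.
y₁ = 0.210 × 2.54 = 0.534 m.

y₁ = 0.534 m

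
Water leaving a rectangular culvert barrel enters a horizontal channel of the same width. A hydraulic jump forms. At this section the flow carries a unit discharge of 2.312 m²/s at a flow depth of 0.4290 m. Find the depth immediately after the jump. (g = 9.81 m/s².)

y₂ = 1.394 m

V₁ = q/y₁ = 2.312/0.4290 = 5.389 m/s. Fr₁ = V₁/√(g·y₁) = 5.389/√(9.81×0.4290) = 2.627.
Conjugate-depth relation: y₂/y₁ = ½[√(1 + 8Fr₁²) − 1] = ½[√56.211 − 1] = 3.249.
y₂ = 3.249 × 0.4290 = 1.394 m.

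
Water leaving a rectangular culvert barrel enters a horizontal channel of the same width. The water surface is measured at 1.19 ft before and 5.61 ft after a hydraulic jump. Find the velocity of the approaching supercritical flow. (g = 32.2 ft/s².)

V₁ = 22.7 ft/s

For a rectangular channel the momentum equation gives q² = ½·g·y₁·y₂·(y₁ + y₂) = ½×32.2×1.19×5.61×6.80 = 731.
q = √731 = 27.0 ft²/s.
V₁ = q/y₁ = 27.0/1.19 = 22.7 ft/s.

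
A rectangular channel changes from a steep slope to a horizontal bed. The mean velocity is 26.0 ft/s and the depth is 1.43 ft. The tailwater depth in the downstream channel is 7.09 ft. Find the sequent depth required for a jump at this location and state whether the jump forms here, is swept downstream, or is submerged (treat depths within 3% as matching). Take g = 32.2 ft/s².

Fr₁ = V₁/√(g·y₁) = 26.0/√(32.2×1.43) = 3.83.
Bélanger equation: y₂/y₁ = ½[√(1 + 8Fr₁²) − 1] = ½[√118.4 − 1] = 4.94.
y₂ = 4.94 × 1.43 = 7.07 ft.
Tailwater y_tw = 7.09 ft: y_tw ≈ y₂, so the jump forms here.

y₂ = 7.07 ft; the jump forms here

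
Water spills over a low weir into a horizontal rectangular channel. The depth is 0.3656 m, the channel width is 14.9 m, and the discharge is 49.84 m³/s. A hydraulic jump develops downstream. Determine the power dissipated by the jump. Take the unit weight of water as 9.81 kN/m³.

q = Q/b = 49.84/14.9 = 3.345 m²/s; V₁ = q/y₁ = 9.149 m/s. Fr₁ = V₁/√(g·y₁) = 4.831.
From the momentum equation for a rectangular channel, y₂/y₁ = ½[√(1 + 8Fr₁²) − 1] = ½[√187.72 − 1] = 6.351.
y₂ = 6.351 × 0.3656 = 2.322 m.
Head loss: ΔE = (y₂ − y₁)³/(4y₁y₂) = (2.322 − 0.3656)³/(4×0.3656×2.322) = 7.485/3.395 = 2.205 m.
P = γ·Q·ΔE = 9.81 × 49.84 × 2.205 = 1078 kW.

P = 1078 kW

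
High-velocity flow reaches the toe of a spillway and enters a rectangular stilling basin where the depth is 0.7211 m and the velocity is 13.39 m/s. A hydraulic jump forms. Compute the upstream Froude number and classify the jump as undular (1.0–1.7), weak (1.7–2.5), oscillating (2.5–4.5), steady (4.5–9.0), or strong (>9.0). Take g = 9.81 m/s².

Fr₁ = V₁/√(g·y₁) = 13.39/√(9.81×0.7211) = 5.034.
Fr₁ = 5.034 lies in the steady range.

Fr₁ = 5.034; steady jump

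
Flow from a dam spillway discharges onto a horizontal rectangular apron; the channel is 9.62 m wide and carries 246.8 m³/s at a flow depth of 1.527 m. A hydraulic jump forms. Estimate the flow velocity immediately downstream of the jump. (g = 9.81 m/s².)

q = Q/b = 246.8/9.62 = 25.65 m²/s; V₁ = q/y₁ = 16.80 m/s. Fr₁ = V₁/√(g·y₁) = 4.341.
Conjugate-depth relation: y₂/y₁ = ½[√(1 + 8Fr₁²) − 1] = ½[√151.75 − 1] = 5.659.
y₂ = 5.659 × 1.527 = 8.642 m.
V₂ = q/y₂ = 25.65/8.642 = 2.969 m/s.

V₂ = 2.969 m/s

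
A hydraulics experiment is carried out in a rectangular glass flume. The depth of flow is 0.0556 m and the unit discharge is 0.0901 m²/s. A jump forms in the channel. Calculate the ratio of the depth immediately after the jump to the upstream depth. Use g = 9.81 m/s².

V₁ = q/y₁ = 0.0901/0.0556 = 1.62 m/s. Fr₁ = V₁/√(g·y₁) = 1.62/√(9.81×0.0556) = 2.19.
Bélanger equation: y₂/y₁ = ½[√(1 + 8Fr₁²) − 1] = ½[√39.52 − 1] = 2.64.

y₂/y₁ = 2.64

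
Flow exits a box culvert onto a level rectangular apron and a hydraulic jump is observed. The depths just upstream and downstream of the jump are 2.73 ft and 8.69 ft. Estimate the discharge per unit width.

For a rectangular channel the momentum equation gives q² = ½·g·y₁·y₂·(y₁ + y₂) = ½×32.2×2.73×8.69×11.4 = 4362.
q = √4362 = 66.0 ft²/s.

q = 66.0 ft²/s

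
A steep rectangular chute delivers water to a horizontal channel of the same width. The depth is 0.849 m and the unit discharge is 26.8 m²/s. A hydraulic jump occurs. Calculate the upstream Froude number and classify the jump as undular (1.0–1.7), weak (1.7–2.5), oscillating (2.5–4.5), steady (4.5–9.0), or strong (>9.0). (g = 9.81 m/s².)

V₁ = q/y₁ = 26.8/0.849 = 31.6 m/s. Fr₁ = V₁/√(g·y₁) = 31.6/√(9.81×0.849) = 10.9.
Fr₁ = 10.9 lies in the strong range.

Fr₁ = 10.9; strong jump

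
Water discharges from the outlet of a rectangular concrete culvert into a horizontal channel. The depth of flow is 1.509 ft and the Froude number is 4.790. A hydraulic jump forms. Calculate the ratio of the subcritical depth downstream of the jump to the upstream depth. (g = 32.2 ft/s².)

Fr₁ = 4.790 (given).
By Bélanger, y₂/y₁ = ½[√(1 + 8Fr₁²) − 1] = ½[√184.55 − 1] = 6.293.

y₂/y₁ = 6.293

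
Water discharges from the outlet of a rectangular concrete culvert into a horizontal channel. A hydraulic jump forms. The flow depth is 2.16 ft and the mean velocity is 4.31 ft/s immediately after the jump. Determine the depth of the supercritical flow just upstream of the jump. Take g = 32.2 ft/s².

Fr₂ = V₂/√(g·y₂) = 4.31/√(32.2×2.16) = 0.517.
Applying the sequent-depth relation in reverse, y₁/y₂ = ½[√(1 + 8Fr₂²) − 1] = ½[√3.137 − 1] = 0.386.
y₁ = 0.386 × 2.16 = 0.833 ft.

y₁ = 0.833 ft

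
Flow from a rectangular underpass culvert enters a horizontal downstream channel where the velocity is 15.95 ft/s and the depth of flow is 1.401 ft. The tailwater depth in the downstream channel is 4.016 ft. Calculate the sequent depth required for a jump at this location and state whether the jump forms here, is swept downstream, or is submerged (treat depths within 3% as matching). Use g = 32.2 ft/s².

Fr₁ = V₁/√(g·y₁) = 15.95/√(32.2×1.401) = 2.375.
By Bélanger, y₂/y₁ = ½[√(1 + 8Fr₁²) − 1] = ½[√46.115 − 1] = 2.895.
y₂ = 2.895 × 1.401 = 4.056 ft.
Tailwater y_tw = 4.016 ft: y_tw ≈ y₂, so the jump forms here.

y₂ = 4.056 ft; the jump forms here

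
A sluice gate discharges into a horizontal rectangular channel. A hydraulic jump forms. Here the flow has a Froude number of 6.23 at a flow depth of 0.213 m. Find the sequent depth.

Fr₁ = 6.23 (given).
By Bélanger, y₂/y₁ = ½[√(1 + 8Fr₁²) − 1] = ½[√311.5 − 1] = 8.32.
y₂ = 8.32 × 0.213 = 1.77 m.

y₂ = 1.77 m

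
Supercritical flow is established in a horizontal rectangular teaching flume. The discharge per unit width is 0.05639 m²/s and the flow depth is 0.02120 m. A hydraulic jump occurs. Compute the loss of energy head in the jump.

V₁ = q/y₁ = 0.05639/0.02120 = 2.660 m/s. Fr₁ = V₁/√(g·y₁) = 2.660/√(9.81×0.02120) = 5.833.
From the momentum equation for a rectangular channel, y₂/y₁ = ½[√(1 + 8Fr₁²) − 1] = ½[√273.16 − 1] = 7.764.
y₂ = 7.764 × 0.02120 = 0.1646 m.
Head loss: ΔE = (y₂ − y₁)³/(4y₁y₂) = (0.1646 − 0.02120)³/(4×0.02120×0.1646) = 0.002948/0.01396 = 0.2112 m.

ΔE = 0.2112 m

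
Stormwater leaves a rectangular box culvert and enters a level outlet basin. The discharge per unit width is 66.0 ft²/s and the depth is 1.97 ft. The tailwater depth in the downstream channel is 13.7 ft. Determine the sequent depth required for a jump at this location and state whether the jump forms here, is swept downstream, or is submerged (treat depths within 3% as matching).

V₁ = q/y₁ = 66.0/1.97 = 33.5 ft/s. Fr₁ = V₁/√(g·y₁) = 33.5/√(32.2×1.97) = 4.21.
By Bélanger, y₂/y₁ = ½[√(1 + 8Fr₁²) − 1] = ½[√142.6 − 1] = 5.47.
y₂ = 5.47 × 1.97 = 10.8 ft.
Tailwater y_tw = 13.7 ft: y_tw > y₂, so the jump is submerged.

y₂ = 10.8 ft; the jump is submerged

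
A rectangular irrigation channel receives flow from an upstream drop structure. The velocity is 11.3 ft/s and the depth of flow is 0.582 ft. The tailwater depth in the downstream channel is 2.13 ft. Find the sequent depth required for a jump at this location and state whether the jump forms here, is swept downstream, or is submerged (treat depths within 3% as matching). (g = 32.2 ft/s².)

Fr₁ = V₁/√(g·y₁) = 11.3/√(32.2×0.582) = 2.61.
Conjugate-depth relation: y₂/y₁ = ½[√(1 + 8Fr₁²) − 1] = ½[√55.51 − 1] = 3.23.
y₂ = 3.23 × 0.582 = 1.88 ft.
Tailwater y_tw = 2.13 ft: y_tw > y₂, so the jump is submerged.

y₂ = 1.88 ft; the jump is submerged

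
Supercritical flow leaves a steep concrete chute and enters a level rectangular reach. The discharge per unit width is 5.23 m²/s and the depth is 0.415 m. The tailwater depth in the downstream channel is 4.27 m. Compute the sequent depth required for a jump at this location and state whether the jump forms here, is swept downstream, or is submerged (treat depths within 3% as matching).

y₂ = 3.46 m; the jump is submerged

V₁ = q/y₁ = 5.23/0.415 = 12.6 m/s. Fr₁ = V₁/√(g·y₁) = 12.6/√(9.81×0.415) = 6.25.
From the momentum equation for a rectangular channel, y₂/y₁ = ½[√(1 + 8Fr₁²) − 1] = ½[√313.1 − 1] = 8.35.
y₂ = 8.35 × 0.415 = 3.46 m.
Tailwater y_tw = 4.27 m: y_tw > y₂, so the jump is submerged.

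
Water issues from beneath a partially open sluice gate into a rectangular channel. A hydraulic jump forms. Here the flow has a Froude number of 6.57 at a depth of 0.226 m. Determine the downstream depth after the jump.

y₂ = 1.99 m

Fr₁ = 6.57 (given).
Sequent-depth ratio: y₂/y₁ = ½[√(1 + 8Fr₁²) − 1] = ½[√346.3 − 1] = 8.80.
y₂ = 8.80 × 0.226 = 1.99 m.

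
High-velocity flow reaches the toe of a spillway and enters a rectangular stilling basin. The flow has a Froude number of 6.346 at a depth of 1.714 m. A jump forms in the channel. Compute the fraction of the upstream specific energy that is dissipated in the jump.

ΔE/E₁ = 0.585 (58.5%)

Fr₁ = 6.346 (given).
Sequent-depth ratio: y₂/y₁ = ½[√(1 + 8Fr₁²) − 1] = ½[√323.17 − 1] = 8.489.
y₂ = 8.489 × 1.714 = 14.55 m.
E₁ = y₁(1 + Fr₁²/2) = 1.714×(1 + 6.346²/2) = 36.23 m. ΔE = (y₂ − y₁)³/(4y₁y₂) = 21.20 m. ΔE/E₁ = 21.20/36.23 = 0.585.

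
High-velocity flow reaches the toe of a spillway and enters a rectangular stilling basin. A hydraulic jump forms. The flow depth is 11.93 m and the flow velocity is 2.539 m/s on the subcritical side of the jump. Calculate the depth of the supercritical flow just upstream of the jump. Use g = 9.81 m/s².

y₁ = 1.195 m

Fr₂ = V₂/√(g·y₂) = 2.539/√(9.81×11.93) = 0.2347.
The Bélanger relation is symmetric: y₁/y₂ = ½[√(1 + 8Fr₂²) − 1] = ½[√1.4407 − 1] = 0.1001.
y₁ = 0.1001 × 11.93 = 1.195 m.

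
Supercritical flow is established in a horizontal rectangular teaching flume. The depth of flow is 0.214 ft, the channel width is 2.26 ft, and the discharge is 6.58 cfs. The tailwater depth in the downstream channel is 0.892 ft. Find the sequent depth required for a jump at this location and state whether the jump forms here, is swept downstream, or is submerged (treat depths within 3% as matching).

y₂ = 1.47 ft; the jump is swept downstream

q = Q/b = 6.58/2.26 = 2.91 ft²/s; V₁ = q/y₁ = 13.6 ft/s. Fr₁ = V₁/√(g·y₁) = 5.18.
Sequent-depth ratio: y₂/y₁ = ½[√(1 + 8Fr₁²) − 1] = ½[√215.9 − 1] = 6.85.
y₂ = 6.85 × 0.214 = 1.47 ft.
Tailwater y_tw = 0.892 ft: y_tw < y₂, so the jump is swept downstream.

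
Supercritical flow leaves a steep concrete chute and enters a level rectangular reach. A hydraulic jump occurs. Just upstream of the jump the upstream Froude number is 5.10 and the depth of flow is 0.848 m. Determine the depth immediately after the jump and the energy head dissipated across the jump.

Fr₁ = 5.10 (given).
By Bélanger, y₂/y₁ = ½[√(1 + 8Fr₁²) − 1] = ½[√209.1 − 1] = 6.73.
y₂ = 6.73 × 0.848 = 5.71 m.
Head loss: ΔE = (y₂ − y₁)³/(4y₁y₂) = (5.71 − 0.848)³/(4×0.848×5.71) = 115/19.4 = 5.93 m.

y₂ = 5.71 m; ΔE = 5.93 m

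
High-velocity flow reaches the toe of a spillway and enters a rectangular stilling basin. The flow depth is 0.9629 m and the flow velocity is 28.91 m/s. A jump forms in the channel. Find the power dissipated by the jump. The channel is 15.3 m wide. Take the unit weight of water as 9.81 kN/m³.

P = 129380 kW

Fr₁ = V₁/√(g·y₁) = 28.91/√(9.81×0.9629) = 9.406.
Bélanger equation: y₂/y₁ = ½[√(1 + 8Fr₁²) − 1] = ½[√708.84 − 1] = 12.81.
y₂ = 12.81 × 0.9629 = 12.34 m.
q = V₁·y₁ = 28.91 × 0.9629 = 27.84 m²/s. V₂ = q/y₂ = 27.84/12.34 = 2.256 m/s. E₁ = y₁ + V₁²/2g = 43.56 m; E₂ = y₂ + V₂²/2g = 12.60 m. ΔE = E₁ − E₂ = 30.97 m.
Q = q·b = 27.84 × 15.3 = 425.9 m³/s. P = γ·Q·ΔE = 9.81 × 425.9 × 30.97 = 129380 kW.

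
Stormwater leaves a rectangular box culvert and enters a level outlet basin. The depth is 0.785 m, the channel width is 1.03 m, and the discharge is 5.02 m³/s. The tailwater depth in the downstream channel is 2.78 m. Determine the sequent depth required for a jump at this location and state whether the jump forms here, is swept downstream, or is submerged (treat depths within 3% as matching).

q = Q/b = 5.02/1.03 = 4.87 m²/s; V₁ = q/y₁ = 6.21 m/s. Fr₁ = V₁/√(g·y₁) = 2.24.
Conjugate-depth relation: y₂/y₁ = ½[√(1 + 8Fr₁²) − 1] = ½[√41.04 − 1] = 2.70.
y₂ = 2.70 × 0.785 = 2.12 m.
Tailwater y_tw = 2.78 m: y_tw > y₂, so the jump is submerged.

y₂ = 2.12 m; the jump is submerged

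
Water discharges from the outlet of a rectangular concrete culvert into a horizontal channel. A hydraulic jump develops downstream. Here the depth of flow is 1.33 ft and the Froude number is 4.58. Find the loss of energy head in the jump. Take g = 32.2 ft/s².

ΔE = 6.92 ft

Fr₁ = 4.58 (given).
Conjugate-depth relation: y₂/y₁ = ½[√(1 + 8Fr₁²) − 1] = ½[√168.8 − 1] = 6.00.
y₂ = 6.00 × 1.33 = 7.98 ft.
Head loss: ΔE = (y₂ − y₁)³/(4y₁y₂) = (7.98 − 1.33)³/(4×1.33×7.98) = 293/42.4 = 6.92 ft.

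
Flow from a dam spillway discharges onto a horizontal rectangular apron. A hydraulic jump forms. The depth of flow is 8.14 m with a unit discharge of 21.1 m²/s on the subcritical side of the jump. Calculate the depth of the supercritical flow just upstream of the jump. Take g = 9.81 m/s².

y₁ = 1.19 m

V₂ = q/y₂ = 21.1/8.14 = 2.59 m/s; Fr₂ = V₂/√(g·y₂) = 0.290.
Applying the sequent-depth relation in reverse, y₁/y₂ = ½[√(1 + 8Fr₂²) − 1] = ½[√1.673 − 1] = 0.147.
y₁ = 0.147 × 8.14 = 1.19 m.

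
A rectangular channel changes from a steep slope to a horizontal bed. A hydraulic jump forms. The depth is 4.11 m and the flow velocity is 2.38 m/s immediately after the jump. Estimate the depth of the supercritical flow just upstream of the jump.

y₁ = 0.940 m

Fr₂ = V₂/√(g·y₂) = 2.38/√(9.81×4.11) = 0.375.
From the momentum equation (using Fr₂), y₁/y₂ = ½[√(1 + 8Fr₂²) − 1] = ½[√2.124 − 1] = 0.229.
y₁ = 0.229 × 4.11 = 0.940 m.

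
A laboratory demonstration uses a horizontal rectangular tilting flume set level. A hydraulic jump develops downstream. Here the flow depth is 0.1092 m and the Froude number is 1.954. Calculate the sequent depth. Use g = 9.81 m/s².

y₂ = 0.2521 m

Fr₁ = 1.954 (given).
From the momentum equation for a rectangular channel, y₂/y₁ = ½[√(1 + 8Fr₁²) − 1] = ½[√31.545 − 1] = 2.308.
y₂ = 2.308 × 0.1092 = 0.2521 m.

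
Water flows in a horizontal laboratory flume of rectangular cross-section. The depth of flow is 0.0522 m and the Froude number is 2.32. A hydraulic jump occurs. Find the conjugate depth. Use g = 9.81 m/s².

Fr₁ = 2.32 (given).
Sequent-depth ratio: y₂/y₁ = ½[√(1 + 8Fr₁²) − 1] = ½[√44.06 − 1] = 2.82.
y₂ = 2.82 × 0.0522 = 0.147 m.

y₂ = 0.147 m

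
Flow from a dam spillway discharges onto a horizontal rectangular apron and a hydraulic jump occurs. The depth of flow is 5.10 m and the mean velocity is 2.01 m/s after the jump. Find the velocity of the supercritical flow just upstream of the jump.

Fr₂ = V₂/√(g·y₂) = 2.01/√(9.81×5.10) = 0.284.
The Bélanger relation is symmetric: y₁/y₂ = ½[√(1 + 8Fr₂²) − 1] = ½[√1.646 − 1] = 0.141.
y₁ = 0.141 × 5.10 = 0.722 m.
V₁ = q/y₁ = 10.3/0.722 = 14.2 m/s.

V₁ = 14.2 m/s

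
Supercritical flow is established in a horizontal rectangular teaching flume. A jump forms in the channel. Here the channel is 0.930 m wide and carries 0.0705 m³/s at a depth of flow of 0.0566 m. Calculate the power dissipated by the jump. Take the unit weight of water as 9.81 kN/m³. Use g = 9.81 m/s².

q = Q/b = 0.0705/0.930 = 0.0758 m²/s; V₁ = q/y₁ = 1.34 m/s. Fr₁ = V₁/√(g·y₁) = 1.80.
Sequent-depth ratio: y₂/y₁ = ½[√(1 + 8Fr₁²) − 1] = ½[√26.85 − 1] = 2.09.
y₂ = 2.09 × 0.0566 = 0.118 m.
Head loss: ΔE = (y₂ − y₁)³/(4y₁y₂) = (0.118 − 0.0566)³/(4×0.0566×0.118) = 0.000235/0.0268 = 0.00878 m.
P = γ·Q·ΔE = 9.81 × 0.0705 × 0.00878 = 0.00607 kW.

P = 0.00607 kW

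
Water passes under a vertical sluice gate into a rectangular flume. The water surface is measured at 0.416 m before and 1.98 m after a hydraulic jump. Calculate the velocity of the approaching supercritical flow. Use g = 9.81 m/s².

V₁ = 7.48 m/s

For a rectangular channel the momentum equation gives q² = ½·g·y₁·y₂·(y₁ + y₂) = ½×9.81×0.416×1.98×2.40 = 9.68.
q = √9.68 = 3.11 m²/s.
V₁ = q/y₁ = 3.11/0.416 = 7.48 m/s.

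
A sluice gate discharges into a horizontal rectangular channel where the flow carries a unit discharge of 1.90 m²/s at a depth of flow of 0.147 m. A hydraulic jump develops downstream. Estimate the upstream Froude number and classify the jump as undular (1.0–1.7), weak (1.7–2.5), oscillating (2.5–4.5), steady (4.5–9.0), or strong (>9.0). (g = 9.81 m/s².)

Fr₁ = 10.8; strong jump

V₁ = q/y₁ = 1.90/0.147 = 12.9 m/s. Fr₁ = V₁/√(g·y₁) = 12.9/√(9.81×0.147) = 10.8.
Fr₁ = 10.8 lies in the strong range.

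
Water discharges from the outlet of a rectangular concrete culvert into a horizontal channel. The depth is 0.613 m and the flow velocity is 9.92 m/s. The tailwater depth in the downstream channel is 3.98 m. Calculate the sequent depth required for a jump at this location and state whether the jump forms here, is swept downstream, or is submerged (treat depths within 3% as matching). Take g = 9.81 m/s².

y₂ = 3.21 m; the jump is submerged

Fr₁ = V₁/√(g·y₁) = 9.92/√(9.81×0.613) = 4.05.
By Bélanger, y₂/y₁ = ½[√(1 + 8Fr₁²) − 1] = ½[√131.9 − 1] = 5.24.
y₂ = 5.24 × 0.613 = 3.21 m.
Tailwater y_tw = 3.98 m: y_tw > y₂, so the jump is submerged.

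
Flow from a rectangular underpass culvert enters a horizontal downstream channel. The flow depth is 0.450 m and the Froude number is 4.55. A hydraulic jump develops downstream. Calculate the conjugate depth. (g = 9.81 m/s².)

Fr₁ = 4.55 (given).
Conjugate-depth relation: y₂/y₁ = ½[√(1 + 8Fr₁²) − 1] = ½[√166.6 − 1] = 5.95.
y₂ = 5.95 × 0.450 = 2.68 m.

y₂ = 2.68 m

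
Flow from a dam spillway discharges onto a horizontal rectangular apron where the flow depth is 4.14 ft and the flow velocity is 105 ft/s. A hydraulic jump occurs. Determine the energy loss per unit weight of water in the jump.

Fr₁ = V₁/√(g·y₁) = 105/√(32.2×4.14) = 9.09.
Sequent-depth ratio: y₂/y₁ = ½[√(1 + 8Fr₁²) − 1] = ½[√662.6 − 1] = 12.4.
y₂ = 12.4 × 4.14 = 51.2 ft.
q = V₁·y₁ = 105 × 4.14 = 435 ft²/s. V₂ = q/y₂ = 435/51.2 = 8.49 ft/s. E₁ = y₁ + V₁²/2g = 175 ft; E₂ = y₂ + V₂²/2g = 52.3 ft. ΔE = E₁ − E₂ = 123 ft.

ΔE = 123 ft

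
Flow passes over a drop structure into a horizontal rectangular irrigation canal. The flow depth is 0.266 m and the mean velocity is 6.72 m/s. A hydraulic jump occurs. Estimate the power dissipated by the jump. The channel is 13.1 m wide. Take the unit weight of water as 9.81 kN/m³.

Fr₁ = V₁/√(g·y₁) = 6.72/√(9.81×0.266) = 4.16.
Sequent-depth ratio: y₂/y₁ = ½[√(1 + 8Fr₁²) − 1] = ½[√139.4 − 1] = 5.40.
y₂ = 5.40 × 0.266 = 1.44 m.
q = V₁·y₁ = 6.72 × 0.266 = 1.79 m²/s. V₂ = q/y₂ = 1.79/1.44 = 1.24 m/s. E₁ = y₁ + V₁²/2g = 2.57 m; E₂ = y₂ + V₂²/2g = 1.52 m. ΔE = E₁ − E₂ = 1.05 m.
Q = q·b = 1.79 × 13.1 = 23.4 m³/s. P = γ·Q·ΔE = 9.81 × 23.4 × 1.05 = 241 kW.

P = 241 kW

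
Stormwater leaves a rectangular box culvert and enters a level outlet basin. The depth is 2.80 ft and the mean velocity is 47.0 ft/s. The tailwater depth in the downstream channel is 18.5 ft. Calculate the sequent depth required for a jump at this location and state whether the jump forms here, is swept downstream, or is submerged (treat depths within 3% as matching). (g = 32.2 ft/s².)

y₂ = 18.3 ft; the jump forms here

Fr₁ = V₁/√(g·y₁) = 47.0/√(32.2×2.80) = 4.95.
Conjugate-depth relation: y₂/y₁ = ½[√(1 + 8Fr₁²) − 1] = ½[√197.0 − 1] = 6.52.
y₂ = 6.52 × 2.80 = 18.3 ft.
Tailwater y_tw = 18.5 ft: y_tw ≈ y₂, so the jump forms here.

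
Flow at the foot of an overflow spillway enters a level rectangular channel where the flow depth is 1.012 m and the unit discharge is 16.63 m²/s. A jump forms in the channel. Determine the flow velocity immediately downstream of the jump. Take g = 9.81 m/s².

V₁ = q/y₁ = 16.63/1.012 = 16.43 m/s. Fr₁ = V₁/√(g·y₁) = 16.43/√(9.81×1.012) = 5.215.
Bélanger equation: y₂/y₁ = ½[√(1 + 8Fr₁²) − 1] = ½[√218.60 − 1] = 6.893.
y₂ = 6.893 × 1.012 = 6.975 m.
V₂ = q/y₂ = 16.63/6.975 = 2.384 m/s.

V₂ = 2.384 m/s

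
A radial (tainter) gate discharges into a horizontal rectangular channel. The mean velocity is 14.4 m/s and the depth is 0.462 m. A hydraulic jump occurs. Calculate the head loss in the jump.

ΔE = 6.71 m

Fr₁ = V₁/√(g·y₁) = 14.4/√(9.81×0.462) = 6.76.
Sequent-depth ratio: y₂/y₁ = ½[√(1 + 8Fr₁²) − 1] = ½[√367.0 − 1] = 9.08.
y₂ = 9.08 × 0.462 = 4.19 m.
q = V₁·y₁ = 14.4 × 0.462 = 6.65 m²/s. V₂ = q/y₂ = 6.65/4.19 = 1.59 m/s. E₁ = y₁ + V₁²/2g = 11.0 m; E₂ = y₂ + V₂²/2g = 4.32 m. ΔE = E₁ − E₂ = 6.71 m.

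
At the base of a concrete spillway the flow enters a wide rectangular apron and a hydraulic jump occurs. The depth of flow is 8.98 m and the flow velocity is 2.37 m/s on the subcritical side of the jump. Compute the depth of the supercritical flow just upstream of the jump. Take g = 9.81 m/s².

Fr₂ = V₂/√(g·y₂) = 2.37/√(9.81×8.98) = 0.253.
From the momentum equation (using Fr₂), y₁/y₂ = ½[√(1 + 8Fr₂²) − 1] = ½[√1.510 − 1] = 0.114.
y₁ = 0.114 × 8.98 = 1.03 m.

y₁ = 1.03 m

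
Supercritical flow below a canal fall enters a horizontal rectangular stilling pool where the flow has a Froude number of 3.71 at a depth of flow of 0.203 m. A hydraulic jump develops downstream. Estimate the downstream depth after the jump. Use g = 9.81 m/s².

y₂ = 0.968 m

Fr₁ = 3.71 (given).
Sequent-depth ratio: y₂/y₁ = ½[√(1 + 8Fr₁²) − 1] = ½[√111.1 − 1] = 4.77.
y₂ = 4.77 × 0.203 = 0.968 m.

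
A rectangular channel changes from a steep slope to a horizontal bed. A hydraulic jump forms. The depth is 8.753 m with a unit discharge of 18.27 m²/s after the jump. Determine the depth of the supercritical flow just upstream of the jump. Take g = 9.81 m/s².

V₂ = q/y₂ = 18.27/8.753 = 2.087 m/s; Fr₂ = V₂/√(g·y₂) = 0.2253.
The Bélanger relation is symmetric: y₁/y₂ = ½[√(1 + 8Fr₂²) − 1] = ½[√1.4059 − 1] = 0.09285.
y₁ = 0.09285 × 8.753 = 0.8128 m.

y₁ = 0.8128 m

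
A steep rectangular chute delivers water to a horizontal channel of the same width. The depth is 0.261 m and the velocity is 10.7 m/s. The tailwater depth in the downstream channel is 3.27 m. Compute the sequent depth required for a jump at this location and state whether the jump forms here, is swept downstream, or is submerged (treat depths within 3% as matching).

y₂ = 2.34 m; the jump is submerged

Fr₁ = V₁/√(g·y₁) = 10.7/√(9.81×0.261) = 6.69.
Bélanger equation: y₂/y₁ = ½[√(1 + 8Fr₁²) − 1] = ½[√358.7 − 1] = 8.97.
y₂ = 8.97 × 0.261 = 2.34 m.
Tailwater y_tw = 3.27 m: y_tw > y₂, so the jump is submerged.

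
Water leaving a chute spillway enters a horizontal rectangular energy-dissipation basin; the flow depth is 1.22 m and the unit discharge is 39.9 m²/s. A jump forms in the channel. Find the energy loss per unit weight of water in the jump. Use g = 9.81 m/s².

V₁ = q/y₁ = 39.9/1.22 = 32.7 m/s. Fr₁ = V₁/√(g·y₁) = 32.7/√(9.81×1.22) = 9.45.
From the momentum equation for a rectangular channel, y₂/y₁ = ½[√(1 + 8Fr₁²) − 1] = ½[√716.0 − 1] = 12.9.
y₂ = 12.9 × 1.22 = 15.7 m.
V₂ = q/y₂ = 39.9/15.7 = 2.54 m/s. E₁ = y₁ + V₁²/2g = 55.7 m; E₂ = y₂ + V₂²/2g = 16.0 m. ΔE = E₁ − E₂ = 39.7 m.

ΔE = 39.7 m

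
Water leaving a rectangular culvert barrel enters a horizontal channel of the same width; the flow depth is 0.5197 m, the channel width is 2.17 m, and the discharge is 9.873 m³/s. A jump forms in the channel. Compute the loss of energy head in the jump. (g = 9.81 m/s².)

ΔE = 1.669 m

q = Q/b = 9.873/2.17 = 4.550 m²/s; V₁ = q/y₁ = 8.755 m/s. Fr₁ = V₁/√(g·y₁) = 3.877.
Bélanger equation: y₂/y₁ = ½[√(1 + 8Fr₁²) − 1] = ½[√121.27 − 1] = 5.006.
y₂ = 5.006 × 0.5197 = 2.602 m.
Head loss: ΔE = (y₂ − y₁)³/(4y₁y₂) = (2.602 − 0.5197)³/(4×0.5197×2.602) = 9.024/5.408 = 1.669 m.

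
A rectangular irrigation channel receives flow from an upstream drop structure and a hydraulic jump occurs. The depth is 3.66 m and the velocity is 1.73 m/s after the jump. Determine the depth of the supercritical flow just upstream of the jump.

Fr₂ = V₂/√(g·y₂) = 1.73/√(9.81×3.66) = 0.289.
Applying the sequent-depth relation in reverse, y₁/y₂ = ½[√(1 + 8Fr₂²) − 1] = ½[√1.667 − 1] = 0.146.
y₁ = 0.146 × 3.66 = 0.533 m.

y₁ = 0.533 m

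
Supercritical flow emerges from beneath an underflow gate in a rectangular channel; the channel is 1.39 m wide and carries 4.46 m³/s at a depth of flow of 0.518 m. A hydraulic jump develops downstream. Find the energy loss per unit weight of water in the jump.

q = Q/b = 4.46/1.39 = 3.21 m²/s; V₁ = q/y₁ = 6.19 m/s. Fr₁ = V₁/√(g·y₁) = 2.75.
From the momentum equation for a rectangular channel, y₂/y₁ = ½[√(1 + 8Fr₁²) − 1] = ½[√61.40 − 1] = 3.42.
y₂ = 3.42 × 0.518 = 1.77 m.
Head loss: ΔE = (y₂ − y₁)³/(4y₁y₂) = (1.77 − 0.518)³/(4×0.518×1.77) = 1.97/3.67 = 0.536 m.

ΔE = 0.536 m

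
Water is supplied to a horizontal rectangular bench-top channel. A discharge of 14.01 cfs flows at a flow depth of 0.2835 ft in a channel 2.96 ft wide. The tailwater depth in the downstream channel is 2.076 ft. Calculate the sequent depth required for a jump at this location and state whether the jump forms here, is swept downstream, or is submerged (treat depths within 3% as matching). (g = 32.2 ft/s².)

q = Q/b = 14.01/2.96 = 4.733 ft²/s; V₁ = q/y₁ = 16.70 ft/s. Fr₁ = V₁/√(g·y₁) = 5.526.
From the momentum equation for a rectangular channel, y₂/y₁ = ½[√(1 + 8Fr₁²) − 1] = ½[√245.27 − 1] = 7.331.
y₂ = 7.331 × 0.2835 = 2.078 ft.
Tailwater y_tw = 2.076 ft: y_tw ≈ y₂, so the jump forms here.

y₂ = 2.078 ft; the jump forms here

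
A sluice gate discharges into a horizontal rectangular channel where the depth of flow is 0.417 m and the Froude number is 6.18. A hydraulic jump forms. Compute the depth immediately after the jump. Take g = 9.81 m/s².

y₂ = 3.44 m

Fr₁ = 6.18 (given).
Sequent-depth ratio: y₂/y₁ = ½[√(1 + 8Fr₁²) − 1] = ½[√306.5 − 1] = 8.25.
y₂ = 8.25 × 0.417 = 3.44 m.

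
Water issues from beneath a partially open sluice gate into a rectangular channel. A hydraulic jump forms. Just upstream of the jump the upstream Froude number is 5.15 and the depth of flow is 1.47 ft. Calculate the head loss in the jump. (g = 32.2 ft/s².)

ΔE = 10.5 ft

Fr₁ = 5.15 (given).
Sequent-depth ratio: y₂/y₁ = ½[√(1 + 8Fr₁²) − 1] = ½[√213.2 − 1] = 6.80.
y₂ = 6.80 × 1.47 = 10.00 ft.
V₁ = Fr₁·√(g·y₁) = 5.15×√(32.2×1.47) = 35.4 ft/s; q = V₁·y₁ = 52.1 ft²/s. V₂ = q/y₂ = 52.1/10.00 = 5.21 ft/s. E₁ = y₁ + V₁²/2g = 21.0 ft; E₂ = y₂ + V₂²/2g = 10.4 ft. ΔE = E₁ − E₂ = 10.5 ft.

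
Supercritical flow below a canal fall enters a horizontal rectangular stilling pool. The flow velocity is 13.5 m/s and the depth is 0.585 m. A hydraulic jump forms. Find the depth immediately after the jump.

Fr₁ = V₁/√(g·y₁) = 13.5/√(9.81×0.585) = 5.64.
From the momentum equation for a rectangular channel, y₂/y₁ = ½[√(1 + 8Fr₁²) − 1] = ½[√255.1 − 1] = 7.49.
y₂ = 7.49 × 0.585 = 4.38 m.

y₂ = 4.38 m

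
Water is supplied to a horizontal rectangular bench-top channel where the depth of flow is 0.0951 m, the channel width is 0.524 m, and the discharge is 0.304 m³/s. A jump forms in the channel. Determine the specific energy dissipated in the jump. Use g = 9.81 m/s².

q = Q/b = 0.304/0.524 = 0.580 m²/s; V₁ = q/y₁ = 6.10 m/s. Fr₁ = V₁/√(g·y₁) = 6.32.
From the momentum equation for a rectangular channel, y₂/y₁ = ½[√(1 + 8Fr₁²) − 1] = ½[√320.1 − 1] = 8.45.
y₂ = 8.45 × 0.0951 = 0.803 m.
Head loss: ΔE = (y₂ − y₁)³/(4y₁y₂) = (0.803 − 0.0951)³/(4×0.0951×0.803) = 0.355/0.306 = 1.16 m.

ΔE = 1.16 m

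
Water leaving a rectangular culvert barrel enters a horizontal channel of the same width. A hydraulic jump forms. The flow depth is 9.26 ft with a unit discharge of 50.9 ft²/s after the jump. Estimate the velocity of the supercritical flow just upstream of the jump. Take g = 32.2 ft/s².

V₁ = 31.8 ft/s

V₂ = q/y₂ = 50.9/9.26 = 5.50 ft/s; Fr₂ = V₂/√(g·y₂) = 0.318.
Since the conjugate-depth ratio holds either way, y₁/y₂ = ½[√(1 + 8Fr₂²) − 1] = ½[√1.811 − 1] = 0.173.
y₁ = 0.173 × 9.26 = 1.60 ft.
V₁ = q/y₁ = 50.9/1.60 = 31.8 ft/s.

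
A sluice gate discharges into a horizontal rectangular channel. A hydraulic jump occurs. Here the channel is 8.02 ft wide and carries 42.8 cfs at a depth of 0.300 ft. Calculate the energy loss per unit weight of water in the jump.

q = Q/b = 42.8/8.02 = 5.34 ft²/s; V₁ = q/y₁ = 17.8 ft/s. Fr₁ = V₁/√(g·y₁) = 5.72.
By Bélanger, y₂/y₁ = ½[√(1 + 8Fr₁²) − 1] = ½[√263.1 − 1] = 7.61.
y₂ = 7.61 × 0.300 = 2.28 ft.
Head loss: ΔE = (y₂ − y₁)³/(4y₁y₂) = (2.28 − 0.300)³/(4×0.300×2.28) = 7.80/2.74 = 2.85 ft.

ΔE = 2.85 ft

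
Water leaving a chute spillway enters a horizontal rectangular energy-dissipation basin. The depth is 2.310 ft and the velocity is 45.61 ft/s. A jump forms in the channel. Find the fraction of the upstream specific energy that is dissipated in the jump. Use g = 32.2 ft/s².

ΔE/E₁ = 0.514 (51.4%)

Fr₁ = V₁/√(g·y₁) = 45.61/√(32.2×2.310) = 5.288.
Conjugate-depth relation: y₂/y₁ = ½[√(1 + 8Fr₁²) − 1] = ½[√224.74 − 1] = 6.996.
y₂ = 6.996 × 2.310 = 16.16 ft.
E₁ = y₁ + V₁²/2g = 34.61 ft. ΔE = (y₂ − y₁)³/(4y₁y₂) = 17.79 ft. ΔE/E₁ = 17.79/34.61 = 0.514.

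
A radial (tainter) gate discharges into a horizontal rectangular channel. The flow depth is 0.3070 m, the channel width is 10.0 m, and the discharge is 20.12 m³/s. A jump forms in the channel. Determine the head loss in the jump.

ΔE = 0.9104 m

q = Q/b = 20.12/10.0 = 2.012 m²/s; V₁ = q/y₁ = 6.554 m/s. Fr₁ = V₁/√(g·y₁) = 3.776.
By Bélanger, y₂/y₁ = ½[√(1 + 8Fr₁²) − 1] = ½[√115.09 − 1] = 4.864.
y₂ = 4.864 × 0.3070 = 1.493 m.
V₂ = q/y₂ = 2.012/1.493 = 1.347 m/s. E₁ = y₁ + V₁²/2g = 2.496 m; E₂ = y₂ + V₂²/2g = 1.586 m. ΔE = E₁ − E₂ = 0.9104 m.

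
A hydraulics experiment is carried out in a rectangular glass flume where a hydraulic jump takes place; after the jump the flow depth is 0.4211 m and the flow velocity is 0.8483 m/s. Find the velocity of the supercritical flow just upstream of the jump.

V₁ = 3.101 m/s

Fr₂ = V₂/√(g·y₂) = 0.8483/√(9.81×0.4211) = 0.4174.
The Bélanger relation is symmetric: y₁/y₂ = ½[√(1 + 8Fr₂²) − 1] = ½[√2.3936 − 1] = 0.2736.
y₁ = 0.2736 × 0.4211 = 0.1152 m.
V₁ = q/y₁ = 0.3572/0.1152 = 3.101 m/s.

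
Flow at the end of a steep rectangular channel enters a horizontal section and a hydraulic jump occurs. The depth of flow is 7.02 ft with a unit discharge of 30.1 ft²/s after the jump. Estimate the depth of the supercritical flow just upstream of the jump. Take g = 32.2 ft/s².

y₁ = 1.000 ft

V₂ = q/y₂ = 30.1/7.02 = 4.29 ft/s; Fr₂ = V₂/√(g·y₂) = 0.285.
From the momentum equation (using Fr₂), y₁/y₂ = ½[√(1 + 8Fr₂²) − 1] = ½[√1.651 − 1] = 0.142.
y₁ = 0.142 × 7.02 = 1.000 ft.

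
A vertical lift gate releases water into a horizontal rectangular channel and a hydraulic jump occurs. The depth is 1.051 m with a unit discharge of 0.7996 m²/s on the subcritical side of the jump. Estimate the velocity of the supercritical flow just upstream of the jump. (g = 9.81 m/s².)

V₁ = 7.466 m/s

V₂ = q/y₂ = 0.7996/1.051 = 0.7608 m/s; Fr₂ = V₂/√(g·y₂) = 0.2369.
The Bélanger relation is symmetric: y₁/y₂ = ½[√(1 + 8Fr₂²) − 1] = ½[√1.4491 − 1] = 0.1019.
y₁ = 0.1019 × 1.051 = 0.1071 m.
V₁ = q/y₁ = 0.7996/0.1071 = 7.466 m/s.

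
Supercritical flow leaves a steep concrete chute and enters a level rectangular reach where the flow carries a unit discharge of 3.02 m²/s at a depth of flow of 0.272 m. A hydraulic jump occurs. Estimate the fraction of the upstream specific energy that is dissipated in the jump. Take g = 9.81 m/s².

ΔE/E₁ = 0.610 (61.0%)

V₁ = q/y₁ = 3.02/0.272 = 11.1 m/s. Fr₁ = V₁/√(g·y₁) = 11.1/√(9.81×0.272) = 6.80.
From the momentum equation for a rectangular channel, y₂/y₁ = ½[√(1 + 8Fr₁²) − 1] = ½[√370.6 − 1] = 9.13.
y₂ = 9.13 × 0.272 = 2.48 m.
E₁ = y₁ + V₁²/2g = 6.56 m. ΔE = (y₂ − y₁)³/(4y₁y₂) = 4.00 m. ΔE/E₁ = 4.00/6.56 = 0.610.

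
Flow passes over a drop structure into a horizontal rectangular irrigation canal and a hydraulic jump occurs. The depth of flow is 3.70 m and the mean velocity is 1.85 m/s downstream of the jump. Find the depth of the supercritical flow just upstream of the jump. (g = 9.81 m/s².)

Fr₂ = V₂/√(g·y₂) = 1.85/√(9.81×3.70) = 0.307.
From the momentum equation (using Fr₂), y₁/y₂ = ½[√(1 + 8Fr₂²) − 1] = ½[√1.754 − 1] = 0.162.
y₁ = 0.162 × 3.70 = 0.600 m.

y₁ = 0.600 m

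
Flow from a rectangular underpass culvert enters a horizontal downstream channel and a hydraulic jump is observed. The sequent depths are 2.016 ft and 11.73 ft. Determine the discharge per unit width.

q = 72.34 ft²/s

For a rectangular channel the momentum equation gives q² = ½·g·y₁·y₂·(y₁ + y₂) = ½×32.2×2.016×11.73×13.75 = 5233.
q = √5233 = 72.34 ft²/s.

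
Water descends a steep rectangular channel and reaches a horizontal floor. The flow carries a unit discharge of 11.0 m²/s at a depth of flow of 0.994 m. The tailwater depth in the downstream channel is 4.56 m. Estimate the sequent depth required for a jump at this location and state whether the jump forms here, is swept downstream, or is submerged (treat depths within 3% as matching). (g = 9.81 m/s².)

y₂ = 4.51 m; the jump forms here

V₁ = q/y₁ = 11.0/0.994 = 11.1 m/s. Fr₁ = V₁/√(g·y₁) = 11.1/√(9.81×0.994) = 3.54.
Conjugate-depth relation: y₂/y₁ = ½[√(1 + 8Fr₁²) − 1] = ½[√101.5 − 1] = 4.54.
y₂ = 4.54 × 0.994 = 4.51 m.
Tailwater y_tw = 4.56 m: y_tw ≈ y₂, so the jump forms here.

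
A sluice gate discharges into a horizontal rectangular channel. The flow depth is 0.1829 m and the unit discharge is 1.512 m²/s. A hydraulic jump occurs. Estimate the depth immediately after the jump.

y₂ = 1.508 m

V₁ = q/y₁ = 1.512/0.1829 = 8.267 m/s. Fr₁ = V₁/√(g·y₁) = 8.267/√(9.81×0.1829) = 6.172.
Bélanger equation: y₂/y₁ = ½[√(1 + 8Fr₁²) − 1] = ½[√305.71 − 1] = 8.242.
y₂ = 8.242 × 0.1829 = 1.508 m.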